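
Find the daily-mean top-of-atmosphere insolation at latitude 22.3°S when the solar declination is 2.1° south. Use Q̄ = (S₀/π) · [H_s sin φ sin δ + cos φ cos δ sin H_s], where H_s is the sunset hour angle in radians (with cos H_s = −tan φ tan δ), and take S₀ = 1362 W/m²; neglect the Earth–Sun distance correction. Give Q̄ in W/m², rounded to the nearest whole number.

410 W/m²

The sunset hour angle satisfies cos H_s = −tan φ tan δ = -0.0150, giving H_s = 90.86°. In radians, H_s = 1.5858.
H_s sin φ sin δ = 1.5858 × -0.3795 × -0.0366 = 0.0220.
cos φ cos δ sin H_s = 0.9252 × 0.9993 × 0.9999 = 0.9245.
Q̄ = (1362/π) × (0.0220 + 0.9245) = 433.54 × 0.9465 = 410.35 W/m².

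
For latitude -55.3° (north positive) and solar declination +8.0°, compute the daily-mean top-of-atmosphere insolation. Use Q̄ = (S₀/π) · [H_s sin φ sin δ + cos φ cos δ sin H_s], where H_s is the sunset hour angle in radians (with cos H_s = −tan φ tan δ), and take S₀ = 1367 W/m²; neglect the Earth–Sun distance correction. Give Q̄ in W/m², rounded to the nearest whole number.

172 W/m²

The sunset hour angle satisfies cos H_s = −tan φ tan δ = 0.2030, giving H_s = 78.29°. In radians, H_s = 1.3664.
H_s sin φ sin δ = 1.3664 × -0.8221 × 0.1392 = -0.1564.
cos φ cos δ sin H_s = 0.5693 × 0.9903 × 0.9792 = 0.5521.
Q̄ = (1367/π) × (-0.1564 + 0.5521) = 435.13 × 0.3957 = 172.18 W/m².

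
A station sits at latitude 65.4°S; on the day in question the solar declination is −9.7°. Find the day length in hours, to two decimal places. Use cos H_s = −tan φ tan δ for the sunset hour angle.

14.92 hours

cos H_s = −tan(-65.4°) · tan(-9.7°) = -0.3734, so H_s = arccos(-0.3734) = 111.93°.
Day length = 2 H_s / 15° h⁻¹ = 223.86° / 15 = 14.924 h.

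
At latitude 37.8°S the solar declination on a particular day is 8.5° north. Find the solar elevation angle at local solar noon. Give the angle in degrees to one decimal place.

43.7°

At local solar noon the hour angle is zero, so the elevation is 90° − |φ − δ| = 90° − |-37.8° − (8.5°)| = 90° − 46.3° = 43.7°.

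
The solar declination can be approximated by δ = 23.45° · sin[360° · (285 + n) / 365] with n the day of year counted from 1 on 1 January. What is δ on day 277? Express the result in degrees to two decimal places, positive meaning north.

-5.79°

360 × (285 + 277) / 365 = 554.301°; sin(554.301°) = -0.2470.
δ = 23.45 × -0.2470 = -5.792° ≈ -5.79°.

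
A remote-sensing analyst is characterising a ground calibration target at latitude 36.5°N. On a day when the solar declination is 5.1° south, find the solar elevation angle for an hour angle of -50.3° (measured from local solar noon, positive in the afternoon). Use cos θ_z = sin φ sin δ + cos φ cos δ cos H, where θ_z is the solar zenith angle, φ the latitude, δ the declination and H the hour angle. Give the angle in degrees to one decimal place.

cos θ_z = sin φ sin δ + cos φ cos δ cos H = (0.5948)(-0.0889) + (0.8039)(0.9960)(0.6388) = 0.4586.
θ_z = arccos(0.4586) = 62.70°, so the elevation is 90° − 62.70° = 27.30°.

27.3°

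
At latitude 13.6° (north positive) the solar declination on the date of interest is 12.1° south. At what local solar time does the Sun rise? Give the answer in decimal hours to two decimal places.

cos H_s = −tan(13.6°) · tan(-12.1°) = 0.0519, so H_s = arccos(0.0519) = 87.03°.
Sunrise is at 12 − H_s/15 = 12 − 5.802 = 6.198 h local solar time.

6.20 h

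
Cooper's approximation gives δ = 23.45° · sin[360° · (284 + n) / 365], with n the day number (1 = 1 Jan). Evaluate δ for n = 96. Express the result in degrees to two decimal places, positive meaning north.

360 × (284 + 96) / 365 = 374.795°; sin(374.795°) = 0.2554.
δ = 23.45 × 0.2554 = 5.989° ≈ +5.99°.

+5.99°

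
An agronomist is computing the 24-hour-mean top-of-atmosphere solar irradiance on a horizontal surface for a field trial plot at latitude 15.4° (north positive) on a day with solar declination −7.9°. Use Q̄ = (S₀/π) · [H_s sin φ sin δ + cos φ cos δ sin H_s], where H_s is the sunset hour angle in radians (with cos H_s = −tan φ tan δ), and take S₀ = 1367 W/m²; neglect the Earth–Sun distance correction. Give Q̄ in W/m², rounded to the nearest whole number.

391 W/m²

−tan φ tan δ = −(0.2754)(-0.1388) = 0.0382; H_s = arccos(0.0382) = 87.81°. In radians, H_s = 1.5326.
H_s sin φ sin δ = 1.5326 × 0.2656 × -0.1374 = -0.0559.
cos φ cos δ sin H_s = 0.9641 × 0.9905 × 0.9993 = 0.9543.
Q̄ = (1367/π) × (-0.0559 + 0.9543) = 435.13 × 0.8984 = 390.92 W/m².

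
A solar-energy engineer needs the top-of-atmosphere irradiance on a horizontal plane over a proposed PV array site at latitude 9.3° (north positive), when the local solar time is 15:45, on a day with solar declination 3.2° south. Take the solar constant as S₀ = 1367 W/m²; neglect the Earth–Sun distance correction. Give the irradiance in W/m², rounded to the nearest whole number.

736 W/m²

Hour angle H = 15° × (15.75 − 12) = 56.25°.
cos θ_z = sin φ sin δ + cos φ cos δ cos H = (0.1616)(-0.0558) + (0.9869)(0.9984)(0.5556) = 0.5384.
Top-of-atmosphere irradiance = S₀ cos θ_z = 1367 × 0.5384 = 735.99 W/m².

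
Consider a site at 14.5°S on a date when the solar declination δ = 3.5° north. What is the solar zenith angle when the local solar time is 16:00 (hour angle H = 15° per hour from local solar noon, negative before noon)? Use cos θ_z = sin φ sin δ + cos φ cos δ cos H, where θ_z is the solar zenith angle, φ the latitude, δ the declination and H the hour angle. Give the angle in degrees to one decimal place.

Hour angle H = 15° × (16 − 12) = 60.00°.
cos θ_z = sin φ sin δ + cos φ cos δ cos H = (-0.2504)(0.0610) + (0.9681)(0.9981)(0.5000) = 0.4679.
θ_z = arccos(0.4679) = 62.10°.

62.1°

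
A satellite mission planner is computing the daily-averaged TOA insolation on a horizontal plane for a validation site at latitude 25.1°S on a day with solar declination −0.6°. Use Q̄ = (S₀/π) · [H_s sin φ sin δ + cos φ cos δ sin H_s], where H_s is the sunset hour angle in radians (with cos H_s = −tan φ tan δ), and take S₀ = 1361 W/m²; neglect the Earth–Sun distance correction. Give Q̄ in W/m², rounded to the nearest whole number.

The sunset hour angle satisfies cos H_s = −tan φ tan δ = -0.0049, giving H_s = 90.28°. In radians, H_s = 1.5757.
H_s sin φ sin δ = 1.5757 × -0.4242 × -0.0105 = 0.0070.
cos φ cos δ sin H_s = 0.9056 × 0.9999 × 1.0000 = 0.9055.
Q̄ = (1361/π) × (0.0070 + 0.9055) = 433.22 × 0.9125 = 395.31 W/m².

395 W/m²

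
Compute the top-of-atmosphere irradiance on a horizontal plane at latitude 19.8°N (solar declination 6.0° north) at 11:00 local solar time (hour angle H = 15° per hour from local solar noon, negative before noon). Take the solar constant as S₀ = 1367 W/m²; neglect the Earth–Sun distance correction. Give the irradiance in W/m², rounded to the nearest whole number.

Hour angle H = 15° × (11 − 12) = -15.00°.
cos θ_z = sin(19.8°) sin(6.0°) + cos(19.8°) cos(6.0°) cos(-15.00°) = 0.0354 + 0.9038 = 0.9392.
Top-of-atmosphere irradiance = S₀ cos θ_z = 1367 × 0.9392 = 1283.89 W/m².

1284 W/m²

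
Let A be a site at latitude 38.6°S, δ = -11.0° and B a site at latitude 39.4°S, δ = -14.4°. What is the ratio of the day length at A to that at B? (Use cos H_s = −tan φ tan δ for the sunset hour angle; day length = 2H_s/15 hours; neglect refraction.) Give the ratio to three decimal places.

0.968

A: H_s = arccos(−tan -38.6° · tan -11.0°) = 98.93°, so 2H_s/15 = 13.1907 h.
B: H_s = arccos(−tan -39.4° · tan -14.4°) = 102.18°, so 2H_s/15 = 13.6240 h.
Ratio A/B = 13.1907 / 13.6240 = 0.9682.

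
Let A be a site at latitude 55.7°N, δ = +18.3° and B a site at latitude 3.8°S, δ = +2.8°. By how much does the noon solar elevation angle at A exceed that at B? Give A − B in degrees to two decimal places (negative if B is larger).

A: 90° − |55.7 − (18.3)| = 52.60°.
B: 90° − |-3.8 − (2.8)| = 83.40°.
A − B = 52.60 − 83.40 = -30.80°.

-30.80°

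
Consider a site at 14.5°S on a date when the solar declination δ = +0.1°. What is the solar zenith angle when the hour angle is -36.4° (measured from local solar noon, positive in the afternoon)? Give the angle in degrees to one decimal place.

38.8°

cos θ_z = sin(-14.5°) sin(0.1°) + cos(-14.5°) cos(0.1°) cos(-36.40°) = -0.0004 + 0.7793 = 0.7789.
θ_z = arccos(0.7789) = 38.84°.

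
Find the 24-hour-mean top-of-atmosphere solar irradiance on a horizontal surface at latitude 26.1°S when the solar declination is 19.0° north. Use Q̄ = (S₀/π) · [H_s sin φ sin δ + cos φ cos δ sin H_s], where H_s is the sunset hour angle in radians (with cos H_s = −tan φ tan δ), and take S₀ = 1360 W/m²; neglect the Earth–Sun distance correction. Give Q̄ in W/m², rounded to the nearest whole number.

275 W/m²

−tan φ tan δ = −(-0.4899)(0.3443) = 0.1687; H_s = arccos(0.1687) = 80.29°. In radians, H_s = 1.4013.
H_s sin φ sin δ = 1.4013 × -0.4399 × 0.3256 = -0.2007.
cos φ cos δ sin H_s = 0.8980 × 0.9455 × 0.9857 = 0.8369.
Q̄ = (1360/π) × (-0.2007 + 0.8369) = 432.90 × 0.6362 = 275.41 W/m².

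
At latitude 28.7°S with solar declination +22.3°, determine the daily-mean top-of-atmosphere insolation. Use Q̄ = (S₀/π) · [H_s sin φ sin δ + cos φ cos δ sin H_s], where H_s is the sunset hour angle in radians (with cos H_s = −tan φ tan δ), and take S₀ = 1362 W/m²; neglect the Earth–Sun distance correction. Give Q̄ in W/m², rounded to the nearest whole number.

The sunset hour angle satisfies cos H_s = −tan φ tan δ = 0.2245, giving H_s = 77.03°. In radians, H_s = 1.3444.
H_s sin φ sin δ = 1.3444 × -0.4802 × 0.3795 = -0.2450.
cos φ cos δ sin H_s = 0.8771 × 0.9252 × 0.9745 = 0.7908.
Q̄ = (1362/π) × (-0.2450 + 0.7908) = 433.54 × 0.5458 = 236.63 W/m².

237 W/m²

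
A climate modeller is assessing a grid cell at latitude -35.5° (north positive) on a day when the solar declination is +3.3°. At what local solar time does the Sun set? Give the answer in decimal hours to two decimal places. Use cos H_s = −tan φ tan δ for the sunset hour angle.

The sunset hour angle satisfies cos H_s = −tan φ tan δ = 0.0411, giving H_s = 87.64°.
Sunset is at 12 + H_s/15 = 12 + 5.843 = 17.843 h local solar time.

17.84 h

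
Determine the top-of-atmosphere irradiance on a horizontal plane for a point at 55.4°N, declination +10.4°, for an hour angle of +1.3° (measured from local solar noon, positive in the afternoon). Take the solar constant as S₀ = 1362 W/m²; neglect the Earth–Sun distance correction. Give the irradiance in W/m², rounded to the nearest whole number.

963 W/m²

With φ = 55.4°, δ = 10.4°, H = 1.30°: sin φ sin δ = 0.1486, cos φ cos δ cos H = 0.5584, so cos θ_z = 0.7070.
Top-of-atmosphere irradiance = S₀ cos θ_z = 1362 × 0.7070 = 962.93 W/m².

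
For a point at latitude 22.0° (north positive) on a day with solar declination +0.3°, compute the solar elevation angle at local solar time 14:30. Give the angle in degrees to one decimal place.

Hour angle H = 15° × (14.5 − 12) = 37.50°.
With φ = 22.0°, δ = 0.3°, H = 37.50°: sin φ sin δ = 0.0020, cos φ cos δ cos H = 0.7356, so cos θ_z = 0.7376.
θ_z = arccos(0.7376) = 42.47°, so the elevation is 90° − 42.47° = 47.53°.

47.5°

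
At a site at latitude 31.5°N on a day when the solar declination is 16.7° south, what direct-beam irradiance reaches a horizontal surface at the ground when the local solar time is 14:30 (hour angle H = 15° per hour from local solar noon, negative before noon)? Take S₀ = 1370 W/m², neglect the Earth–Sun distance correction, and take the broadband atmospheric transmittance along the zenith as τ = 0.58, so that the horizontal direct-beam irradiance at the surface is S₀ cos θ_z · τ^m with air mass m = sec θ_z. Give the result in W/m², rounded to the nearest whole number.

Hour angle H = 15° × (14.5 − 12) = 37.50°.
With φ = 31.5°, δ = -16.7°, H = 37.50°: sin φ sin δ = -0.1501, cos φ cos δ cos H = 0.6479, so cos θ_z = 0.4978.
Air mass m = 1/cos θ_z = 1/0.4978 = 2.009; τ^m = 0.58^2.009 = 0.3348.
Surface direct beam = 1370 × 0.4978 × 0.3348 = 228.33 W/m².

228 W/m²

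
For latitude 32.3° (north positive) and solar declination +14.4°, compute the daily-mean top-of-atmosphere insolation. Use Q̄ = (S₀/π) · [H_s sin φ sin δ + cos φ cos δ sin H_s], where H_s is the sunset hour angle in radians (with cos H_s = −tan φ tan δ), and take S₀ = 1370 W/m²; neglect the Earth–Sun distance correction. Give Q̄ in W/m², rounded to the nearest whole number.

−tan φ tan δ = −(0.6322)(0.2568) = -0.1623; H_s = arccos(-0.1623) = 99.34°. In radians, H_s = 1.7338.
H_s sin φ sin δ = 1.7338 × 0.5344 × 0.2487 = 0.2304.
cos φ cos δ sin H_s = 0.8453 × 0.9686 × 0.9867 = 0.8079.
Q̄ = (1370/π) × (0.2304 + 0.8079) = 436.08 × 1.0383 = 452.78 W/m².

453 W/m²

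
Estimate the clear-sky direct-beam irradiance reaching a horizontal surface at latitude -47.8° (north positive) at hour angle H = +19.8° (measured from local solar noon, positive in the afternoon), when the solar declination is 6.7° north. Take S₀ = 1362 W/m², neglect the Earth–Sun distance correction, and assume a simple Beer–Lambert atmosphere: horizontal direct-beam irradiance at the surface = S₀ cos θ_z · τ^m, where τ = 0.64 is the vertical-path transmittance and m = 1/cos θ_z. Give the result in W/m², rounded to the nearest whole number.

323 W/m²

cos θ_z = sin φ sin δ + cos φ cos δ cos H = (-0.7408)(0.1167) + (0.6717)(0.9932)(0.9409) = 0.5413.
Air mass m = 1/cos θ_z = 1/0.5413 = 1.847; τ^m = 0.64^1.847 = 0.4385.
Surface direct beam = 1362 × 0.5413 × 0.4385 = 323.28 W/m².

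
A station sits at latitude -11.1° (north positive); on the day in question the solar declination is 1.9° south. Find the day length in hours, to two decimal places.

cos H_s = −tan(-11.1°) · tan(-1.9°) = -0.0065, so H_s = arccos(-0.0065) = 90.37°.
Day length = 2 H_s / 15° h⁻¹ = 180.74° / 15 = 12.049 h.

12.05 hours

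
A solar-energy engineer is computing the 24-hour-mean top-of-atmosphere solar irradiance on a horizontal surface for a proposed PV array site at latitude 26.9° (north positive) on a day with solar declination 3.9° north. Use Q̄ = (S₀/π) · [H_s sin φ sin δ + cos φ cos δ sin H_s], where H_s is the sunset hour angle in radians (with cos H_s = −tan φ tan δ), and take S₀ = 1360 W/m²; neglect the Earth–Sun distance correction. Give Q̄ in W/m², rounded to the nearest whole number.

−tan φ tan δ = −(0.5073)(0.0682) = -0.0346; H_s = arccos(-0.0346) = 91.98°. In radians, H_s = 1.6054.
H_s sin φ sin δ = 1.6054 × 0.4524 × 0.0680 = 0.0494.
cos φ cos δ sin H_s = 0.8918 × 0.9977 × 0.9994 = 0.8892.
Q̄ = (1360/π) × (0.0494 + 0.8892) = 432.90 × 0.9386 = 406.32 W/m².

406 W/m²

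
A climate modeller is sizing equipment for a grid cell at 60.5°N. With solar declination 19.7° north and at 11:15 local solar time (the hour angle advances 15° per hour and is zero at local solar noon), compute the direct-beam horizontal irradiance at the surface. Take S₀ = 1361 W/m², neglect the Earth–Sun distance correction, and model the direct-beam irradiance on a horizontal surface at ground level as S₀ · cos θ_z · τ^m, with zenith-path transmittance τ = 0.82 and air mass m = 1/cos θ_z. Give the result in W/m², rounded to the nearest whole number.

Hour angle H = 15° × (11.25 − 12) = -11.25°.
cos θ_z = sin(60.5°) sin(19.7°) + cos(60.5°) cos(19.7°) cos(-11.25°) = 0.2934 + 0.4547 = 0.7481.
Air mass m = 1/cos θ_z = 1/0.7481 = 1.337; τ^m = 0.82^1.337 = 0.7670.
Surface direct beam = 1361 × 0.7481 × 0.7670 = 780.93 W/m².

781 W/m²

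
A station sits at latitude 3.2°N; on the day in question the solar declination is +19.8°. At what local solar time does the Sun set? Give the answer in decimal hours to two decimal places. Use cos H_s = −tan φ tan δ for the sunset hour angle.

cos H_s = −tan(3.2°) · tan(19.8°) = -0.0201, so H_s = arccos(-0.0201) = 91.15°.
Sunset is at 12 + H_s/15 = 12 + 6.077 = 18.077 h local solar time.

18.08 h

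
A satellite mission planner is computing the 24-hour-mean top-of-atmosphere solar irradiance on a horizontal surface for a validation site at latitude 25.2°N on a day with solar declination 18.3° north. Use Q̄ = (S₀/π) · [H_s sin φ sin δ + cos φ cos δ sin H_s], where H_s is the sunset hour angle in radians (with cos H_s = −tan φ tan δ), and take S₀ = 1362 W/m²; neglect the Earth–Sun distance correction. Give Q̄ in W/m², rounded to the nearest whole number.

cos H_s = −tan(25.2°) · tan(18.3°) = -0.1556, so H_s = arccos(-0.1556) = 98.95°. In radians, H_s = 1.7270.
H_s sin φ sin δ = 1.7270 × 0.4258 × 0.3140 = 0.2309.
cos φ cos δ sin H_s = 0.9048 × 0.9494 × 0.9878 = 0.8485.
Q̄ = (1362/π) × (0.2309 + 0.8485) = 433.54 × 1.0794 = 467.96 W/m².

468 W/m²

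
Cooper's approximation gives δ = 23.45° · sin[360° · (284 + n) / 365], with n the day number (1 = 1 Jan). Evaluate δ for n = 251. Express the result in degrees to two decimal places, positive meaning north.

+5.01°

360 × (284 + 251) / 365 = 527.671°; sin(527.671°) = 0.2135.
δ = 23.45 × 0.2135 = 5.007° ≈ +5.01°.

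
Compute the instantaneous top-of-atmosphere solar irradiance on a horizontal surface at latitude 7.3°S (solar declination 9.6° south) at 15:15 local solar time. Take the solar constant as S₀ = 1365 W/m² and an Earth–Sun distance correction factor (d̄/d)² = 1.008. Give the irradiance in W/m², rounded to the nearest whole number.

916 W/m²

Hour angle H = 15° × (15.25 − 12) = 48.75°.
cos θ_z = sin(-7.3°) sin(-9.6°) + cos(-7.3°) cos(-9.6°) cos(48.75°) = 0.0212 + 0.6448 = 0.6660.
Top-of-atmosphere irradiance = S₀ (d̄/d)² cos θ_z = 1365 × 1.008 × 0.6660 = 916.36 W/m².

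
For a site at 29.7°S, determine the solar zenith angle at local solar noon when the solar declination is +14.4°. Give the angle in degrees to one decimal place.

44.1°

At local solar noon the hour angle is zero, so the zenith angle is |φ − δ| = |-29.7° − (14.4°)| = 44.1°.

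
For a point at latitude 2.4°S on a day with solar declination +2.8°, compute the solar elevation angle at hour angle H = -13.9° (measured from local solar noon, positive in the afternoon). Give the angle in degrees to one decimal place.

cos θ_z = sin(-2.4°) sin(2.8°) + cos(-2.4°) cos(2.8°) cos(-13.90°) = -0.0020 + 0.9687 = 0.9667.
θ_z = arccos(0.9667) = 14.83°, so the elevation is 90° − 14.83° = 75.17°.

75.2°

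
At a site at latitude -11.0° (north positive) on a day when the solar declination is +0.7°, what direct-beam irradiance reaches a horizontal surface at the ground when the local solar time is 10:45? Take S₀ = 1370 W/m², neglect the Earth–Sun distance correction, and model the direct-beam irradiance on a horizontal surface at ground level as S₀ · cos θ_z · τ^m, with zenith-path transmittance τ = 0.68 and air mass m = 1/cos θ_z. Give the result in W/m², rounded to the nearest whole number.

838 W/m²

Hour angle H = 15° × (10.75 − 12) = -18.75°.
cos θ_z = sin φ sin δ + cos φ cos δ cos H = (-0.1908)(0.0122) + (0.9816)(0.9999)(0.9469) = 0.9271.
Air mass m = 1/cos θ_z = 1/0.9271 = 1.079; τ^m = 0.68^1.079 = 0.6596.
Surface direct beam = 1370 × 0.9271 × 0.6596 = 837.78 W/m².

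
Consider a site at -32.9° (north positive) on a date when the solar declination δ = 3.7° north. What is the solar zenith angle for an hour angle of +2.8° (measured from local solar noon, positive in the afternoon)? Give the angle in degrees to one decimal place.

cos θ_z = sin φ sin δ + cos φ cos δ cos H = (-0.5432)(0.0645) + (0.8396)(0.9979)(0.9988) = 0.8018.
θ_z = arccos(0.8018) = 36.70°.

36.7°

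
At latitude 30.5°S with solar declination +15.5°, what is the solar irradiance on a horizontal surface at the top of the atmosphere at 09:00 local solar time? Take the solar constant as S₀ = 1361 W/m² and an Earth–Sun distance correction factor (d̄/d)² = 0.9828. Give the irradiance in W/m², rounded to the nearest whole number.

Hour angle H = 15° × (9 − 12) = -45.00°.
cos θ_z = sin(-30.5°) sin(15.5°) + cos(-30.5°) cos(15.5°) cos(-45.00°) = -0.1356 + 0.5871 = 0.4515.
Top-of-atmosphere irradiance = S₀ (d̄/d)² cos θ_z = 1361 × 0.9828 × 0.4515 = 603.92 W/m².

604 W/m²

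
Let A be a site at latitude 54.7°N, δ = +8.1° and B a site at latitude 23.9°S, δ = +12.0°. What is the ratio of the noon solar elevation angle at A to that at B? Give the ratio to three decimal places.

A: 90° − |54.7 − (8.1)| = 43.40°.
B: 90° − |-23.9 − (12.0)| = 54.10°.
Ratio A/B = 43.4000 / 54.1000 = 0.8022.

0.802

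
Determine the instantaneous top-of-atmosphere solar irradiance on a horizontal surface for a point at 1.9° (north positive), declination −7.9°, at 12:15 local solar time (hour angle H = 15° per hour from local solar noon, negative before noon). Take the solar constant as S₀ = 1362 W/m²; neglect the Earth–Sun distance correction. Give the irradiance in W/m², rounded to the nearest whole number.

Hour angle H = 15° × (12.25 − 12) = 3.75°.
cos θ_z = sin φ sin δ + cos φ cos δ cos H = (0.0332)(-0.1374) + (0.9995)(0.9905)(0.9979) = 0.9834.
Top-of-atmosphere irradiance = S₀ cos θ_z = 1362 × 0.9834 = 1339.39 W/m².

1339 W/m²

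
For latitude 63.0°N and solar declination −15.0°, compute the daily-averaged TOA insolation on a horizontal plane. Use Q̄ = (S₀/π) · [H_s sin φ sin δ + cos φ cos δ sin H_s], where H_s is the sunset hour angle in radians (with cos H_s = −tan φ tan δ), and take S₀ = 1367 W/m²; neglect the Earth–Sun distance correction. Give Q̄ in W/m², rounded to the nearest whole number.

60 W/m²

−tan φ tan δ = −(1.9626)(-0.2679) = 0.5258; H_s = arccos(0.5258) = 58.28°. In radians, H_s = 1.0172.
H_s sin φ sin δ = 1.0172 × 0.8910 × -0.2588 = -0.2346.
cos φ cos δ sin H_s = 0.4540 × 0.9659 × 0.8506 = 0.3730.
Q̄ = (1367/π) × (-0.2346 + 0.3730) = 435.13 × 0.1384 = 60.22 W/m².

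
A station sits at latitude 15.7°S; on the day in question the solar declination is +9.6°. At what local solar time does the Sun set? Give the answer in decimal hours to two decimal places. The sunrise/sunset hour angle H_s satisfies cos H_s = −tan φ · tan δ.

The sunset hour angle satisfies cos H_s = −tan φ tan δ = 0.0475, giving H_s = 87.28°.
Sunset is at 12 + H_s/15 = 12 + 5.819 = 17.819 h local solar time.

17.82 h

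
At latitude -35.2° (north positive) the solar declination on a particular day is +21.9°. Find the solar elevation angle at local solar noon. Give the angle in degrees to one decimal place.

32.9°

At local solar noon the hour angle is zero, so the elevation is 90° − |φ − δ| = 90° − |-35.2° − (21.9°)| = 90° − 57.1° = 32.9°.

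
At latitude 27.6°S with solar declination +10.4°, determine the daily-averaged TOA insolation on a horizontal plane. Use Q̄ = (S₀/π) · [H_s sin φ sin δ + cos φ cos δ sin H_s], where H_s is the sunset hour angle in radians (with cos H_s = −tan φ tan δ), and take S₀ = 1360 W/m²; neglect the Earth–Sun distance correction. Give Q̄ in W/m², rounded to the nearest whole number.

cos H_s = −tan(-27.6°) · tan(10.4°) = 0.0959, so H_s = arccos(0.0959) = 84.50°. In radians, H_s = 1.4748.
H_s sin φ sin δ = 1.4748 × -0.4633 × 0.1805 = -0.1233.
cos φ cos δ sin H_s = 0.8862 × 0.9836 × 0.9954 = 0.8677.
Q̄ = (1360/π) × (-0.1233 + 0.8677) = 432.90 × 0.7444 = 322.25 W/m².

322 W/m²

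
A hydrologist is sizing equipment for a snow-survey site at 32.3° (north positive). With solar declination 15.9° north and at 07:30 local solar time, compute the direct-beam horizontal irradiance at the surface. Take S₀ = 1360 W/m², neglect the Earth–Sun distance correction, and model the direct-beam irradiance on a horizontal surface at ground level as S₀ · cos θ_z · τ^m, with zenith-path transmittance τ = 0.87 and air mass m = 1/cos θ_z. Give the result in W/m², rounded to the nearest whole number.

459 W/m²

Hour angle H = 15° × (7.5 − 12) = -67.50°.
cos θ_z = sin(32.3°) sin(15.9°) + cos(32.3°) cos(15.9°) cos(-67.50°) = 0.1464 + 0.3111 = 0.4575.
Air mass m = 1/cos θ_z = 1/0.4575 = 2.186; τ^m = 0.87^2.186 = 0.7375.
Surface direct beam = 1360 × 0.4575 × 0.7375 = 458.87 W/m².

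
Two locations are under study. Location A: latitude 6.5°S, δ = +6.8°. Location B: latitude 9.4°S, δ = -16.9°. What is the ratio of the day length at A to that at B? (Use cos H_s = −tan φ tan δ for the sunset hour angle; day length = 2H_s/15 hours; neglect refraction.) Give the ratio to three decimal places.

A: H_s = arccos(−tan -6.5° · tan 6.8°) = 89.22°, so 2H_s/15 = 11.8960 h.
B: H_s = arccos(−tan -9.4° · tan -16.9°) = 92.88°, so 2H_s/15 = 12.3840 h.
Ratio A/B = 11.8960 / 12.3840 = 0.9606.

0.961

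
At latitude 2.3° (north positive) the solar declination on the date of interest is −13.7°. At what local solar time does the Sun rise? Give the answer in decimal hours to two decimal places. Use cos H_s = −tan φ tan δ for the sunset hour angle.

−tan φ tan δ = −(0.0402)(-0.2438) = 0.0098; H_s = arccos(0.0098) = 89.44°.
Sunrise is at 12 − H_s/15 = 12 − 5.963 = 6.037 h local solar time.

6.04 h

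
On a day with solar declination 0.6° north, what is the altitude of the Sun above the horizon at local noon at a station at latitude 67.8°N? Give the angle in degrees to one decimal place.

At local solar noon the hour angle is zero, so the elevation is 90° − |φ − δ| = 90° − |67.8° − (0.6°)| = 90° − 67.2° = 22.8°.

22.8°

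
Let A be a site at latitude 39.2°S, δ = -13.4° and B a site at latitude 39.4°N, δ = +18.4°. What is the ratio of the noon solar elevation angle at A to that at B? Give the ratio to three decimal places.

A: 90° − |-39.2 − (-13.4)| = 64.20°.
B: 90° − |39.4 − (18.4)| = 69.00°.
Ratio A/B = 64.2000 / 69.0000 = 0.9304.

0.930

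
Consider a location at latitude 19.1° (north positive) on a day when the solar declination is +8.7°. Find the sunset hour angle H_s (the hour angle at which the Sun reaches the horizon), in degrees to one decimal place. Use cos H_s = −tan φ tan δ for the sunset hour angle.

93.0°

The sunset hour angle satisfies cos H_s = −tan φ tan δ = -0.0530, giving H_s = 93.04°.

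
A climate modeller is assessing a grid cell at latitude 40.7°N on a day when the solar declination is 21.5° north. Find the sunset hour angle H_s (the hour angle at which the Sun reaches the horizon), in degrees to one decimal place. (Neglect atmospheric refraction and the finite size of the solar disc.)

−tan φ tan δ = −(0.8601)(0.3939) = -0.3388; H_s = arccos(-0.3388) = 109.80°.

109.8°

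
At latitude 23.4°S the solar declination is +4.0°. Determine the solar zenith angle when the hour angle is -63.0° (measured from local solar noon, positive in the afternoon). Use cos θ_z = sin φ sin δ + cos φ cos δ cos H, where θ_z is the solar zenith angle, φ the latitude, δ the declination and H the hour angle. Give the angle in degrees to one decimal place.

67.2°

cos θ_z = sin φ sin δ + cos φ cos δ cos H = (-0.3971)(0.0698) + (0.9178)(0.9976)(0.4540) = 0.3880.
θ_z = arccos(0.3880) = 67.17°.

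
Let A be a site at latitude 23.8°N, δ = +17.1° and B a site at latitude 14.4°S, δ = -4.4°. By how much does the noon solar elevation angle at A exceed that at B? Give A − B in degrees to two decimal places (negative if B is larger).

A: 90° − |23.8 − (17.1)| = 83.30°.
B: 90° − |-14.4 − (-4.4)| = 80.00°.
A − B = 83.30 − 80.00 = 3.30°.

+3.30°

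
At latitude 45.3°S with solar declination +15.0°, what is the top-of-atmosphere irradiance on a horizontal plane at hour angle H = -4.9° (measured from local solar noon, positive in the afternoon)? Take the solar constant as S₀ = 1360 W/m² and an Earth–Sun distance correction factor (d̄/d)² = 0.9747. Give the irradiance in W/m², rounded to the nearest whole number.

cos θ_z = sin(-45.3°) sin(15.0°) + cos(-45.3°) cos(15.0°) cos(-4.90°) = -0.1840 + 0.6769 = 0.4929.
Top-of-atmosphere irradiance = S₀ (d̄/d)² cos θ_z = 1360 × 0.9747 × 0.4929 = 653.38 W/m².

653 W/m²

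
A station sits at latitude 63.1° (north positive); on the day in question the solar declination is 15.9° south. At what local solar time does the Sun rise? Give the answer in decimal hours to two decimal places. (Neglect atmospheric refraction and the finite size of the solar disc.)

cos H_s = −tan(63.1°) · tan(-15.9°) = 0.5615, so H_s = arccos(0.5615) = 55.84°.
Sunrise is at 12 − H_s/15 = 12 − 3.723 = 8.277 h local solar time.

8.28 h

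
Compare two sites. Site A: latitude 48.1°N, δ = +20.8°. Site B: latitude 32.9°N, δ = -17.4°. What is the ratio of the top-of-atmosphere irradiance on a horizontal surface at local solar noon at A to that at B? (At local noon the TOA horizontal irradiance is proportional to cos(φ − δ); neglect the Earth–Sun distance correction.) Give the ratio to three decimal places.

1.391

A: cos θ_z = cos(48.1° − (20.8°)) = 0.8886.
B: cos θ_z = cos(32.9° − (-17.4°)) = 0.6388.
Ratio A/B = 0.8886 / 0.6388 = 1.3910.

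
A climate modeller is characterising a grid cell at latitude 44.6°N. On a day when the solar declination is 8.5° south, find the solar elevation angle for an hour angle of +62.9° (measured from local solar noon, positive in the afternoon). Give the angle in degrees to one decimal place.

12.5°

cos θ_z = sin(44.6°) sin(-8.5°) + cos(44.6°) cos(-8.5°) cos(62.90°) = -0.1038 + 0.3208 = 0.2170.
θ_z = arccos(0.2170) = 77.47°, so the elevation is 90° − 77.47° = 12.53°.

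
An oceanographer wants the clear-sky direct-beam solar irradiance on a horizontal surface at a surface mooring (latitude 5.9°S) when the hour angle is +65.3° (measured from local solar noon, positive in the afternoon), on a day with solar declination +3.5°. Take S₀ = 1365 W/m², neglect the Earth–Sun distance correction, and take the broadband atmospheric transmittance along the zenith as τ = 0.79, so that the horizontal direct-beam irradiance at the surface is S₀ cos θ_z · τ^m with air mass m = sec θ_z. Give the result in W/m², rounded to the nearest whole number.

cos θ_z = sin(-5.9°) sin(3.5°) + cos(-5.9°) cos(3.5°) cos(65.30°) = -0.0063 + 0.4149 = 0.4086.
Air mass m = 1/cos θ_z = 1/0.4086 = 2.447; τ^m = 0.79^2.447 = 0.5617.
Surface direct beam = 1365 × 0.4086 × 0.5617 = 313.28 W/m².

313 W/m²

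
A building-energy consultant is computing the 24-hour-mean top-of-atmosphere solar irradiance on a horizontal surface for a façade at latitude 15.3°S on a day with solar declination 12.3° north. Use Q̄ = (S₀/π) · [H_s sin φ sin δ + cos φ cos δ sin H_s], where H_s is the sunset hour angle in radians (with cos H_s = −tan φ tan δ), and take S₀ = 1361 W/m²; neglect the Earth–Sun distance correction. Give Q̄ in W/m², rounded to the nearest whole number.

The sunset hour angle satisfies cos H_s = −tan φ tan δ = 0.0596, giving H_s = 86.58°. In radians, H_s = 1.5111.
H_s sin φ sin δ = 1.5111 × -0.2639 × 0.2130 = -0.0849.
cos φ cos δ sin H_s = 0.9646 × 0.9770 × 0.9982 = 0.9407.
Q̄ = (1361/π) × (-0.0849 + 0.9407) = 433.22 × 0.8558 = 370.75 W/m².

371 W/m²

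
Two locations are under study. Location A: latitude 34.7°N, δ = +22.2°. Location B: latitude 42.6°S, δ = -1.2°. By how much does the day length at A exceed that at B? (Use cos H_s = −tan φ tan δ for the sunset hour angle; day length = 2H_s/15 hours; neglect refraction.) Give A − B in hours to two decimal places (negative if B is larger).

A: H_s = arccos(−tan 34.7° · tan 22.2°) = 106.41°, so 2H_s/15 = 14.1880 h.
B: H_s = arccos(−tan -42.6° · tan -1.2°) = 91.10°, so 2H_s/15 = 12.1467 h.
A − B = 14.1880 − 12.1467 = 2.0413 h.

+2.04 h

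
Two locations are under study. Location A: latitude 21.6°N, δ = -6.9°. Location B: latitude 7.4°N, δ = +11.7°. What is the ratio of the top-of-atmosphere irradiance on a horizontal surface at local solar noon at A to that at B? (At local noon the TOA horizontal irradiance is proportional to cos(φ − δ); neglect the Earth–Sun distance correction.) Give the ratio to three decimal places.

A: cos θ_z = cos(21.6° − (-6.9°)) = 0.8788.
B: cos θ_z = cos(7.4° − (11.7°)) = 0.9972.
Ratio A/B = 0.8788 / 0.9972 = 0.8813.

0.881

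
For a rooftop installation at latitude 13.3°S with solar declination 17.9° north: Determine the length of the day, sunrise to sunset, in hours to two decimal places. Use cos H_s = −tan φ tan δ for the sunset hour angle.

11.42 hours

−tan φ tan δ = −(-0.2364)(0.3230) = 0.0764; H_s = arccos(0.0764) = 85.62°.
Day length = 2 H_s / 15° h⁻¹ = 171.24° / 15 = 11.416 h.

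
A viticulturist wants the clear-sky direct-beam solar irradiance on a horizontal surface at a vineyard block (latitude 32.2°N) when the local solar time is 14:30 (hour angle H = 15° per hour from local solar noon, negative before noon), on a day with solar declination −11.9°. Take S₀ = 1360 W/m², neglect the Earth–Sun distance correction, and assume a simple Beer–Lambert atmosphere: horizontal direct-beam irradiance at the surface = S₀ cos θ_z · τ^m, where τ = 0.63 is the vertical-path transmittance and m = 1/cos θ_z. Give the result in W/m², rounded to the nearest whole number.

320 W/m²

Hour angle H = 15° × (14.5 − 12) = 37.50°.
With φ = 32.2°, δ = -11.9°, H = 37.50°: sin φ sin δ = -0.1099, cos φ cos δ cos H = 0.6569, so cos θ_z = 0.5470.
Air mass m = 1/cos θ_z = 1/0.5470 = 1.828; τ^m = 0.63^1.828 = 0.4297.
Surface direct beam = 1360 × 0.5470 × 0.4297 = 319.66 W/m².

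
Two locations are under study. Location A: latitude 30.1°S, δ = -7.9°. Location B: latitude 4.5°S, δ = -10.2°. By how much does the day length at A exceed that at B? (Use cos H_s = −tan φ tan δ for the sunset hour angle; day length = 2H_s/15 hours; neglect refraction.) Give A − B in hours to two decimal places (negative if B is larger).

+0.51 h

A: H_s = arccos(−tan -30.1° · tan -7.9°) = 94.61°, so 2H_s/15 = 12.6147 h.
B: H_s = arccos(−tan -4.5° · tan -10.2°) = 90.81°, so 2H_s/15 = 12.1080 h.
A − B = 12.6147 − 12.1080 = 0.5067 h.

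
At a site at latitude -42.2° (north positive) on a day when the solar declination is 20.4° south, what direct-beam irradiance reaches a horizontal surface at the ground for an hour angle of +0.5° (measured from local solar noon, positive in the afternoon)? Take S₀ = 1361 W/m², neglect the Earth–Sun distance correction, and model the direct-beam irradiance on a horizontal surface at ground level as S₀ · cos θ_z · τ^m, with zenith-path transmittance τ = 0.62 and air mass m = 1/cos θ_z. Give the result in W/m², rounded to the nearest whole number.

cos θ_z = sin φ sin δ + cos φ cos δ cos H = (-0.6717)(-0.3486) + (0.7408)(0.9373)(1.0000) = 0.9285.
Air mass m = 1/cos θ_z = 1/0.9285 = 1.077; τ^m = 0.62^1.077 = 0.5976.
Surface direct beam = 1361 × 0.9285 × 0.5976 = 755.18 W/m².

755 W/m²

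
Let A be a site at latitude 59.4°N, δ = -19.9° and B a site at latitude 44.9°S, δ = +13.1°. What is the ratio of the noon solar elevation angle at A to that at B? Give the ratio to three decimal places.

A: 90° − |59.4 − (-19.9)| = 10.70°.
B: 90° − |-44.9 − (13.1)| = 32.00°.
Ratio A/B = 10.7000 / 32.0000 = 0.3344.

0.334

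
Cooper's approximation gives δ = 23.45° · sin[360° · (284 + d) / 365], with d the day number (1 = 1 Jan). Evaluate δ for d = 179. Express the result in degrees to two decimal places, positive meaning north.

360 × (284 + 179) / 365 = 456.658°; sin(456.658°) = 0.9933.
δ = 23.45 × 0.9933 = 23.293° ≈ +23.29°.

+23.29°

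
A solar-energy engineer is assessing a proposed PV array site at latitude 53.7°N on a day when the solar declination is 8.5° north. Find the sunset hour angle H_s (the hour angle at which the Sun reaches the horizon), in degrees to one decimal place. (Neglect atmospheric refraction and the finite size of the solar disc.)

−tan φ tan δ = −(1.3613)(0.1495) = -0.2035; H_s = arccos(-0.2035) = 101.74°.

101.7°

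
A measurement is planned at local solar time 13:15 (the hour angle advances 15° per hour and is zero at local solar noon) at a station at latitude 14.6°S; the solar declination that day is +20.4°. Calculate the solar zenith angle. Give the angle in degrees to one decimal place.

39.6°

Hour angle H = 15° × (13.25 − 12) = 18.75°.
With φ = -14.6°, δ = 20.4°, H = 18.75°: sin φ sin δ = -0.0879, cos φ cos δ cos H = 0.8589, so cos θ_z = 0.7710.
θ_z = arccos(0.7710) = 39.56°.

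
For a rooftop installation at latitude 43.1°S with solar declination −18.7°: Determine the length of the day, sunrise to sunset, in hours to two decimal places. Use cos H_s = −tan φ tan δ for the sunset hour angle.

14.46 hours

The sunset hour angle satisfies cos H_s = −tan φ tan δ = -0.3167, giving H_s = 108.46°.
Day length = 2 H_s / 15° h⁻¹ = 216.92° / 15 = 14.461 h.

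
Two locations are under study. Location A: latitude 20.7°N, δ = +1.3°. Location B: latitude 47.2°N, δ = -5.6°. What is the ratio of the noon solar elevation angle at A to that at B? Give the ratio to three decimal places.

A: 90° − |20.7 − (1.3)| = 70.60°.
B: 90° − |47.2 − (-5.6)| = 37.20°.
Ratio A/B = 70.6000 / 37.2000 = 1.8978.

1.898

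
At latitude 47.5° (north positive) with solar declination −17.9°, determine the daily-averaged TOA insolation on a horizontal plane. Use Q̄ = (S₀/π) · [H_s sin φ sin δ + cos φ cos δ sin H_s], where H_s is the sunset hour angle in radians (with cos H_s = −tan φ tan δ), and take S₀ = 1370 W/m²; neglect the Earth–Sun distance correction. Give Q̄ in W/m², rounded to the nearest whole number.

143 W/m²

−tan φ tan δ = −(1.0913)(-0.3230) = 0.3525; H_s = arccos(0.3525) = 69.36°. In radians, H_s = 1.2106.
H_s sin φ sin δ = 1.2106 × 0.7373 × -0.3074 = -0.2744.
cos φ cos δ sin H_s = 0.6756 × 0.9516 × 0.9358 = 0.6016.
Q̄ = (1370/π) × (-0.2744 + 0.6016) = 436.08 × 0.3272 = 142.69 W/m².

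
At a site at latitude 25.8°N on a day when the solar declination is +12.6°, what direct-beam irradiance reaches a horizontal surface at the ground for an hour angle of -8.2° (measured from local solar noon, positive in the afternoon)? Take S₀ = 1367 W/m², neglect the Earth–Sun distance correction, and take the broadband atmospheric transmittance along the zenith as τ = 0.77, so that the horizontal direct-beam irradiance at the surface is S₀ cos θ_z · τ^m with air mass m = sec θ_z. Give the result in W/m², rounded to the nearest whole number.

cos θ_z = sin(25.8°) sin(12.6°) + cos(25.8°) cos(12.6°) cos(-8.20°) = 0.0949 + 0.8697 = 0.9646.
Air mass m = 1/cos θ_z = 1/0.9646 = 1.037; τ^m = 0.77^1.037 = 0.7626.
Surface direct beam = 1367 × 0.9646 × 0.7626 = 1005.57 W/m².

1006 W/m²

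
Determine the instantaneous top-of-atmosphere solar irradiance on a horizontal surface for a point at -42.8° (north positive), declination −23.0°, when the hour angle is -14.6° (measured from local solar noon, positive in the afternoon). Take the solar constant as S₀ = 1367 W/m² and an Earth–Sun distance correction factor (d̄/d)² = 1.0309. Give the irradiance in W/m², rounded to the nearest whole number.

1295 W/m²

cos θ_z = sin φ sin δ + cos φ cos δ cos H = (-0.6794)(-0.3907) + (0.7337)(0.9205)(0.9677) = 0.9190.
Top-of-atmosphere irradiance = S₀ (d̄/d)² cos θ_z = 1367 × 1.0309 × 0.9190 = 1295.09 W/m².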